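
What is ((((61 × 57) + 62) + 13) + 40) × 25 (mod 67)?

61 × 57 = 3477 ≡ 60 (mod 67)
60 + 62 = 122 ≡ 55 (mod 67)
55 + 13 = 68 ≡ 1 (mod 67)
1 + 40 = 41
41 × 25 = 1025 ≡ 20 (mod 67)

20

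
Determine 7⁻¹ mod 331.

331 = 47*7 + 2
7 = 3*2 + 1
2 = 2*1 + 0
gcd(7, 331) = 1, so the inverse exists.
Bézout: 1 = −3*331 + 142*7.
So 7⁻¹ ≡ 142 (mod 331).

142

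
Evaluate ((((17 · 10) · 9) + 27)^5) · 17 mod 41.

24

17 · 10 = 170 ≡ 6 (mod 41)
6 · 9 = 54 ≡ 13 (mod 41)
13 + 27 = 40
(40)^5 ≡ 40 (mod 41)
40 · 17 = 680 ≡ 24 (mod 41)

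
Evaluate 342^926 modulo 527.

926 in binary is 1110011110, i.e. 926 = 512 + 256 + 128 + 16 + 8 + 4 + 2.
342^1 ≡ 342 (mod 527)
342^2 ≡ 342^2 = 116964 ≡ 497 (mod 527)
342^4 ≡ 497^2 = 247009 ≡ 373 (mod 527)
342^8 ≡ 373^2 = 139129 ≡ 1 (mod 527)
342^16 ≡ 1^2 = 1 (mod 527)
342^32 ≡ 1^2 = 1 (mod 527)
342^64 ≡ 1^2 = 1 (mod 527)
342^128 ≡ 1^2 = 1 (mod 527)
342^256 ≡ 1^2 = 1 (mod 527)
342^512 ≡ 1^2 = 1 (mod 527)
342^926 = 342^512 × 342^256 × 342^128 × 342^16 × 342^8 × 342^4 × 342^2 ≡ 1 × 1 × 1 × 1 × 1 × 373 × 497 (mod 527).
Accumulate the product:
1 × 1 = 1
1 × 1 = 1
1 × 1 = 1
1 × 1 = 1
1 × 373 = 373
373 × 497 = 185381 ≡ 404

404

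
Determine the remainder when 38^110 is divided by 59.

15

Compute successive squares:
38^1 ≡ 38 (mod 59)
38^2 ≡ 38^2 = 1444 ≡ 28 (mod 59)
38^4 ≡ 28^2 = 784 ≡ 17 (mod 59)
38^8 ≡ 17^2 = 289 ≡ 53 (mod 59)
38^16 ≡ 53^2 = 2809 ≡ 36 (mod 59)
38^32 ≡ 36^2 = 1296 ≡ 57 (mod 59)
38^64 ≡ 57^2 = 3249 ≡ 4 (mod 59)
38^110 = 38^64 × 38^32 × 38^8 × 38^4 × 38^2 ≡ 4 × 57 × 53 × 17 × 28 (mod 59).
Accumulate the product:
4 × 57 = 228 ≡ 51
51 × 53 = 2703 ≡ 48
48 × 17 = 816 ≡ 49
49 × 28 = 1372 ≡ 15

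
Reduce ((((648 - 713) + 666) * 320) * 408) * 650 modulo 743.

648 - 713 = -65 ≡ 678 (mod 743)
678 + 666 = 1344 ≡ 601 (mod 743)
601 * 320 = 192320 ≡ 626 (mod 743)
626 * 408 = 255408 ≡ 559 (mod 743)
559 * 650 = 363350 ≡ 23 (mod 743)

23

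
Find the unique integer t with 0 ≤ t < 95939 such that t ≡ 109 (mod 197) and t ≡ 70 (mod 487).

83834

197⁻¹ mod 487: 197×89 ≡ 1 (mod 487), so 197⁻¹ ≡ 89.
t = 109 + 197×((70 − 109)×89 mod 487) = 109 + 197×425 = 83834.
Check: 83834 mod 197 = 109, 83834 mod 487 = 70. ✓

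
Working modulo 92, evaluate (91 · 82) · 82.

91 · 82 = 7462 ≡ 10 (mod 92)
10 · 82 = 820 ≡ 84 (mod 92)

84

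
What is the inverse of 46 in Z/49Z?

16

49 = 1·46 + 3
46 = 15·3 + 1
3 = 3·1 + 0
gcd(46, 49) = 1, so the inverse exists.
Back-substitute for 1:
1 = 1·46 − 15·3
  = −15·49 + 16·46
So 46⁻¹ ≡ 16 (mod 49).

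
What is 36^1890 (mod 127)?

1890 in binary is 11101100010, i.e. 1890 = 1024 + 512 + 256 + 64 + 32 + 2.
36^1 ≡ 36 (mod 127)
36^2 ≡ 36^2 = 1296 ≡ 26 (mod 127)
36^4 ≡ 26^2 = 676 ≡ 41 (mod 127)
36^8 ≡ 41^2 = 1681 ≡ 30 (mod 127)
36^16 ≡ 30^2 = 900 ≡ 11 (mod 127)
36^32 ≡ 11^2 = 121 (mod 127)
36^64 ≡ 121^2 = 14641 ≡ 36 (mod 127)
36^128 ≡ 36^2 = 1296 ≡ 26 (mod 127)
36^256 ≡ 26^2 = 676 ≡ 41 (mod 127)
36^512 ≡ 41^2 = 1681 ≡ 30 (mod 127)
36^1024 ≡ 30^2 = 900 ≡ 11 (mod 127)
36^1890 = 36^1024 × 36^512 × 36^256 × 36^64 × 36^32 × 36^2 ≡ 11 × 30 × 41 × 36 × 121 × 26 (mod 127).
Accumulate the product:
11 × 30 = 330 ≡ 76
76 × 41 = 3116 ≡ 68
68 × 36 = 2448 ≡ 35
35 × 121 = 4235 ≡ 44
44 × 26 = 1144 ≡ 1

1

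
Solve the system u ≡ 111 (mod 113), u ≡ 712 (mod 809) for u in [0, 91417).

90511

113⁻¹ mod 809: 113*494 ≡ 1 (mod 809), so 113⁻¹ ≡ 494.
u = 111 + 113*((712 − 111)*494 mod 809) = 111 + 113*800 = 90511.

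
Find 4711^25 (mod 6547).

25 in binary is 11001, i.e. 25 = 16 + 8 + 1.
4711^1 ≡ 4711 (mod 6547)
4711^2 ≡ 4711^2 = 22193521 ≡ 5738 (mod 6547)
4711^4 ≡ 5738^2 = 32924644 ≡ 6328 (mod 6547)
4711^8 ≡ 6328^2 = 40043584 ≡ 2132 (mod 6547)
4711^16 ≡ 2132^2 = 4545424 ≡ 1806 (mod 6547)
4711^25 = 4711^16 * 4711^8 * 4711^1 ≡ 1806 * 2132 * 4711 (mod 6547).
Accumulate the product:
1806 * 2132 = 3850392 ≡ 756
756 * 4711 = 3561516 ≡ 6495

6495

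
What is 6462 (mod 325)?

6462 = 19·325 + 287, so 6462 ≡ 287 (mod 325).

287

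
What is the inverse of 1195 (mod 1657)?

1657 = 1×1195 + 462
1195 = 2×462 + 271
462 = 1×271 + 191
271 = 1×191 + 80
191 = 2×80 + 31
80 = 2×31 + 18
31 = 1×18 + 13
18 = 1×13 + 5
13 = 2×5 + 3
5 = 1×3 + 2
3 = 1×2 + 1
2 = 2×1 + 0
gcd(1195, 1657) = 1, so the inverse exists.
Back-substitute for 1:
1 = 1×3 − 1×2
  = −1×5 + 2×3
  = 2×13 − 5×5
  = −5×18 + 7×13
  = 7×31 − 12×18
  = −12×80 + 31×31
  = 31×191 − 74×80
  = −74×271 + 105×191
  = 105×462 − 179×271
  = −179×1195 + 463×462
  = 463×1657 − 642×1195
So 1195⁻¹ ≡ −642 ≡ 1015 (mod 1657).

1015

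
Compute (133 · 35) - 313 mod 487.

446

133 · 35 = 4655 ≡ 272 (mod 487)
272 - 313 = -41 ≡ 446 (mod 487)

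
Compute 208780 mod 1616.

316

208780 = 129×1616 + 316, so 208780 ≡ 316 (mod 1616).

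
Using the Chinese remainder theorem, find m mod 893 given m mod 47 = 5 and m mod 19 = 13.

47⁻¹ mod 19: 47·17 ≡ 1 (mod 19), so 47⁻¹ ≡ 17.
m = 5 + 47·((13 − 5)·17 mod 19) = 5 + 47·3 = 146.
Check: 146 mod 47 = 5, 146 mod 19 = 13. ✓

146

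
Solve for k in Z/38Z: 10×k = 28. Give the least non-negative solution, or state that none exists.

18

gcd(10, 38) = 2, and 2 | 28, so solutions exist.
Divide through by 2: 5×k mod 19 = 14.
5⁻¹ ≡ 4 (mod 19).
k ≡ 4×14 ≡ 18 (mod 19).
The smallest non-negative solution is k = 18.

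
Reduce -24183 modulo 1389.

-24183 = -18×1389 + 819, so -24183 ≡ 819 (mod 1389).

819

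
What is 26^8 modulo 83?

26^1 ≡ 26 (mod 83)
26^2 ≡ 26^2 = 676 ≡ 12 (mod 83)
26^4 ≡ 12^2 = 144 ≡ 61 (mod 83)
26^8 ≡ 61^2 = 3721 ≡ 69 (mod 83)
So 26^8 ≡ 69 (mod 83).

69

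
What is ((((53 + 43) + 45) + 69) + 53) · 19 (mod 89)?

53 + 43 = 96 ≡ 7 (mod 89)
7 + 45 = 52
52 + 69 = 121 ≡ 32 (mod 89)
32 + 53 = 85
85 · 19 = 1615 ≡ 13 (mod 89)

13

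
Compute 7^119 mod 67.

By square-and-multiply:
7^1 ≡ 7 (mod 67)
7^2 ≡ 7^2 = 49 (mod 67)
7^4 ≡ 49^2 = 2401 ≡ 56 (mod 67)
7^8 ≡ 56^2 = 3136 ≡ 54 (mod 67)
7^16 ≡ 54^2 = 2916 ≡ 35 (mod 67)
7^32 ≡ 35^2 = 1225 ≡ 19 (mod 67)
7^64 ≡ 19^2 = 361 ≡ 26 (mod 67)
7^119 = 7^64 × 7^32 × 7^16 × 7^4 × 7^2 × 7^1 ≡ 26 × 19 × 35 × 56 × 49 × 7 (mod 67).
Accumulate the product:
26 × 19 = 494 ≡ 25
25 × 35 = 875 ≡ 4
4 × 56 = 224 ≡ 23
23 × 49 = 1127 ≡ 55
55 × 7 = 385 ≡ 50

50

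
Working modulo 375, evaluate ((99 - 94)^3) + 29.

99 - 94 = 5
(5)^3 ≡ 125 (mod 375)
125 + 29 = 154

154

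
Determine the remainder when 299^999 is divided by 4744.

299^1 ≡ 299 (mod 4744)
299^2 ≡ 299^2 = 89401 ≡ 4009 (mod 4744)
299^4 ≡ 4009^2 = 16072081 ≡ 4153 (mod 4744)
299^8 ≡ 4153^2 = 17247409 ≡ 2969 (mod 4744)
299^16 ≡ 2969^2 = 8814961 ≡ 609 (mod 4744)
299^32 ≡ 609^2 = 370881 ≡ 849 (mod 4744)
299^64 ≡ 849^2 = 720801 ≡ 4457 (mod 4744)
299^128 ≡ 4457^2 = 19864849 ≡ 1721 (mod 4744)
299^256 ≡ 1721^2 = 2961841 ≡ 1585 (mod 4744)
299^512 ≡ 1585^2 = 2512225 ≡ 2649 (mod 4744)
299^999 = 299^512 × 299^256 × 299^128 × 299^64 × 299^32 × 299^4 × 299^2 × 299^1 ≡ 2649 × 1585 × 1721 × 4457 × 849 × 4153 × 4009 × 299 (mod 4744).
Accumulate the product:
2649 × 1585 = 4198665 ≡ 225
225 × 1721 = 387225 ≡ 2961
2961 × 4457 = 13197177 ≡ 4113
4113 × 849 = 3491937 ≡ 353
353 × 4153 = 1466009 ≡ 113
113 × 4009 = 453017 ≡ 2337
2337 × 299 = 698763 ≡ 1395

1395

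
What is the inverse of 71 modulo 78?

11

78 = 1×71 + 7
71 = 10×7 + 1
7 = 7×1 + 0
gcd(71, 78) = 1, so the inverse exists.
Back-substitute for 1:
1 = 1×71 − 10×7
  = −10×78 + 11×71
So 71⁻¹ ≡ 11 (mod 78).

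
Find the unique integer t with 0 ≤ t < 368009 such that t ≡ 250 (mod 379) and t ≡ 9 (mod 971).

346656

379⁻¹ mod 971: 379*661 ≡ 1 (mod 971), so 379⁻¹ ≡ 661.
t = 250 + 379*((9 − 250)*661 mod 971) = 250 + 379*914 = 346656.
Check: 346656 mod 379 = 250, 346656 mod 971 = 9. ✓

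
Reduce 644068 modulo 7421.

5862

644068 = 86*7421 + 5862, so 644068 ≡ 5862 (mod 7421).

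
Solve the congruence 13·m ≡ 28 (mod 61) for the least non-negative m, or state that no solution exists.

gcd(13, 61) = 1, so a unique solution mod 61 exists.
13⁻¹ ≡ 47 (mod 61).
m ≡ 47·28 ≡ 35 (mod 61).

35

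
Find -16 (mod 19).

3

-16 = -1*19 + 3, so -16 ≡ 3 (mod 19).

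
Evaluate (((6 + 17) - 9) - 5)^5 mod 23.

6 + 17 = 23 ≡ 0 (mod 23)
0 - 9 = -9 ≡ 14 (mod 23)
14 - 5 = 9
(9)^5 ≡ 8 (mod 23)

8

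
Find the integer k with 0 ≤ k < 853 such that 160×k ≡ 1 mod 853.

16

853 = 5×160 + 53
160 = 3×53 + 1
53 = 53×1 + 0
gcd(160, 853) = 1, so the inverse exists.
Bézout: 1 = −3×853 + 16×160.
So 160⁻¹ ≡ 16 (mod 853).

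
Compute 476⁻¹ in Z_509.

401

509 = 1·476 + 33
476 = 14·33 + 14
33 = 2·14 + 5
14 = 2·5 + 4
5 = 1·4 + 1
4 = 4·1 + 0
gcd(476, 509) = 1, so the inverse exists.
Bézout: 1 = 101·509 − 108·476.
So 476⁻¹ ≡ −108 ≡ 401 (mod 509).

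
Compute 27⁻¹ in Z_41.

By the extended Euclidean algorithm:
41 = 1·27 + 14
27 = 1·14 + 13
14 = 1·13 + 1
13 = 13·1 + 0
gcd(27, 41) = 1, so the inverse exists.
Bézout: 1 = 2·41 − 3·27.
So 27⁻¹ ≡ −3 ≡ 38 (mod 41).

38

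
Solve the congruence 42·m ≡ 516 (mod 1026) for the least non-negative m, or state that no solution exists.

gcd(42, 1026) = 6, and 6 | 516, so solutions exist.
Divide through by 6: 7·m mod 171 = 86.
7⁻¹ ≡ 49 (mod 171).
m ≡ 49·86 ≡ 110 (mod 171).
The smallest non-negative solution is m = 110.

110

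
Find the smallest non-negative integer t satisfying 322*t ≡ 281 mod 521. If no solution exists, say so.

174

gcd(322, 521) = 1, so a unique solution mod 521 exists.
322⁻¹ ≡ 377 (mod 521).
t ≡ 377*281 ≡ 174 (mod 521).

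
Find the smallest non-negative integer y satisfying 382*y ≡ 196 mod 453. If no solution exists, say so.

10

gcd(382, 453) = 1, so a unique solution mod 453 exists.
382⁻¹ ≡ 319 (mod 453).
y ≡ 319*196 ≡ 10 (mod 453).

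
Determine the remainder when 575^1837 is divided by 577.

529

1837 in binary is 11100101101, i.e. 1837 = 1024 + 512 + 256 + 32 + 8 + 4 + 1.
575^1 ≡ 575 (mod 577)
575^2 ≡ 575^2 = 330625 ≡ 4 (mod 577)
575^4 ≡ 4^2 = 16 (mod 577)
575^8 ≡ 16^2 = 256 (mod 577)
575^16 ≡ 256^2 = 65536 ≡ 335 (mod 577)
575^32 ≡ 335^2 = 112225 ≡ 287 (mod 577)
575^64 ≡ 287^2 = 82369 ≡ 435 (mod 577)
575^128 ≡ 435^2 = 189225 ≡ 546 (mod 577)
575^256 ≡ 546^2 = 298116 ≡ 384 (mod 577)
575^512 ≡ 384^2 = 147456 ≡ 321 (mod 577)
575^1024 ≡ 321^2 = 103041 ≡ 335 (mod 577)
575^1837 = 575^1024 · 575^512 · 575^256 · 575^32 · 575^8 · 575^4 · 575^1 ≡ 335 · 321 · 384 · 287 · 256 · 16 · 575 (mod 577).
Accumulate the product:
335 · 321 = 107535 ≡ 213
213 · 384 = 81792 ≡ 435
435 · 287 = 124845 ≡ 213
213 · 256 = 54528 ≡ 290
290 · 16 = 4640 ≡ 24
24 · 575 = 13800 ≡ 529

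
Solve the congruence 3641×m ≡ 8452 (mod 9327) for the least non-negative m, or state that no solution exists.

gcd(3641, 9327) = 1, so a unique solution mod 9327 exists.
3641⁻¹ ≡ 2285 (mod 9327).
m ≡ 2285×8452 ≡ 5930 (mod 9327).

5930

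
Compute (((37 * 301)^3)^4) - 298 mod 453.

384

37 * 301 = 11137 ≡ 265 (mod 453)
(265)^3 ≡ 385 (mod 453)
(385)^4 ≡ 229 (mod 453)
229 - 298 = -69 ≡ 384 (mod 453)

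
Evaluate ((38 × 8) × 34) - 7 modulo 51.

27

38 × 8 = 304 ≡ 49 (mod 51)
49 × 34 = 1666 ≡ 34 (mod 51)
34 - 7 = 27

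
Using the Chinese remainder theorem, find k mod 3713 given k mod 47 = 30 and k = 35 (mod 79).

47⁻¹ mod 79: 47×37 ≡ 1 (mod 79), so 47⁻¹ ≡ 37.
k = 30 + 47×((35 − 30)×37 mod 79) = 30 + 47×27 = 1299.

1299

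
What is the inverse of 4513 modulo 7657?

2282

7657 = 1*4513 + 3144
4513 = 1*3144 + 1369
3144 = 2*1369 + 406
1369 = 3*406 + 151
406 = 2*151 + 104
151 = 1*104 + 47
104 = 2*47 + 10
47 = 4*10 + 7
10 = 1*7 + 3
7 = 2*3 + 1
3 = 3*1 + 0
gcd(4513, 7657) = 1, so the inverse exists.
Back-substitute for 1:
1 = 1*7 − 2*3
  = −2*10 + 3*7
  = 3*47 − 14*10
  = −14*104 + 31*47
  = 31*151 − 45*104
  = −45*406 + 121*151
  = 121*1369 − 408*406
  = −408*3144 + 937*1369
  = 937*4513 − 1345*3144
  = −1345*7657 + 2282*4513
So 4513⁻¹ ≡ 2282 (mod 7657).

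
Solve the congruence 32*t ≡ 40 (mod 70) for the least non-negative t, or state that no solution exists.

gcd(32, 70) = 2, and 2 | 40, so solutions exist.
Divide through by 2: 16*t mod 35 = 20.
16⁻¹ ≡ 11 (mod 35).
t ≡ 11*20 ≡ 10 (mod 35).
The smallest non-negative solution is t = 10.

10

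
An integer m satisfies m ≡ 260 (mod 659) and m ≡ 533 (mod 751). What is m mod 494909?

294174

659⁻¹ mod 751: 659×351 ≡ 1 (mod 751), so 659⁻¹ ≡ 351.
m = 260 + 659×((533 − 260)×351 mod 751) = 260 + 659×446 = 294174.
Check: 294174 mod 659 = 260, 294174 mod 751 = 533. ✓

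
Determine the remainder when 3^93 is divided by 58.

21

93 in binary is 1011101, i.e. 93 = 64 + 16 + 8 + 4 + 1.
3^1 ≡ 3 (mod 58)
3^2 ≡ 3^2 = 9 (mod 58)
3^4 ≡ 9^2 = 81 ≡ 23 (mod 58)
3^8 ≡ 23^2 = 529 ≡ 7 (mod 58)
3^16 ≡ 7^2 = 49 (mod 58)
3^32 ≡ 49^2 = 2401 ≡ 23 (mod 58)
3^64 ≡ 23^2 = 529 ≡ 7 (mod 58)
3^93 = 3^64 · 3^16 · 3^8 · 3^4 · 3^1 ≡ 7 · 49 · 7 · 23 · 3 (mod 58).
Accumulate the product:
7 · 49 = 343 ≡ 53
53 · 7 = 371 ≡ 23
23 · 23 = 529 ≡ 7
7 · 3 = 21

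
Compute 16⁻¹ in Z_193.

By the extended Euclidean algorithm:
193 = 12×16 + 1
16 = 16×1 + 0
gcd(16, 193) = 1, so the inverse exists.
Back-substitute for 1:
1 = 1×193 − 12×16
So 16⁻¹ ≡ −12 ≡ 181 (mod 193).

181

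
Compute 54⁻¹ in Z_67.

36

Run the extended Euclidean algorithm:
67 = 1×54 + 13
54 = 4×13 + 2
13 = 6×2 + 1
2 = 2×1 + 0
gcd(54, 67) = 1, so the inverse exists.
Back-substitute for 1:
1 = 1×13 − 6×2
  = −6×54 + 25×13
  = 25×67 − 31×54
So 54⁻¹ ≡ −31 ≡ 36 (mod 67).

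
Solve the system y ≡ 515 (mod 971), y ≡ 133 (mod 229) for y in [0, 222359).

66543

971⁻¹ mod 229: 971×25 ≡ 1 (mod 229), so 971⁻¹ ≡ 25.
y = 515 + 971×((133 − 515)×25 mod 229) = 515 + 971×68 = 66543.
Check: 66543 mod 971 = 515, 66543 mod 229 = 133. ✓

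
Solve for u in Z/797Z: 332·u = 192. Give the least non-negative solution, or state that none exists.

87

gcd(332, 797) = 1, so a unique solution mod 797 exists.
332⁻¹ ≡ 785 (mod 797).
u ≡ 785·192 ≡ 87 (mod 797).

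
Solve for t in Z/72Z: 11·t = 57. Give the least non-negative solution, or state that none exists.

51

gcd(11, 72) = 1, so a unique solution mod 72 exists.
11⁻¹ ≡ 59 (mod 72).
t ≡ 59·57 ≡ 51 (mod 72).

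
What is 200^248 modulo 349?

207

By square-and-multiply:
200^1 ≡ 200 (mod 349)
200^2 ≡ 200^2 = 40000 ≡ 214 (mod 349)
200^4 ≡ 214^2 = 45796 ≡ 77 (mod 349)
200^8 ≡ 77^2 = 5929 ≡ 345 (mod 349)
200^16 ≡ 345^2 = 119025 ≡ 16 (mod 349)
200^32 ≡ 16^2 = 256 (mod 349)
200^64 ≡ 256^2 = 65536 ≡ 273 (mod 349)
200^128 ≡ 273^2 = 74529 ≡ 192 (mod 349)
200^248 = 200^128 · 200^64 · 200^32 · 200^16 · 200^8 ≡ 192 · 273 · 256 · 16 · 345 (mod 349).
Accumulate the product:
192 · 273 = 52416 ≡ 66
66 · 256 = 16896 ≡ 144
144 · 16 = 2304 ≡ 210
210 · 345 = 72450 ≡ 207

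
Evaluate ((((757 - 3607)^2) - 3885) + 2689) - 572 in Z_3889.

757 - 3607 = -2850 ≡ 1039 (mod 3889)
(1039)^2 ≡ 2268 (mod 3889)
2268 - 3885 = -1617 ≡ 2272 (mod 3889)
2272 + 2689 = 4961 ≡ 1072 (mod 3889)
1072 - 572 = 500

500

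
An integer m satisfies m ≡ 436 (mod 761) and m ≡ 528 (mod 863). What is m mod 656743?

180032

761⁻¹ mod 863: 761·753 ≡ 1 (mod 863), so 761⁻¹ ≡ 753.
m = 436 + 761·((528 − 436)·753 mod 863) = 436 + 761·236 = 180032.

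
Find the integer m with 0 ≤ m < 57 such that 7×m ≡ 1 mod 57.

49

Run the extended Euclidean algorithm:
57 = 8*7 + 1
7 = 7*1 + 0
gcd(7, 57) = 1, so the inverse exists.
Bézout: 1 = 1*57 − 8*7.
So 7⁻¹ ≡ −8 ≡ 49 (mod 57).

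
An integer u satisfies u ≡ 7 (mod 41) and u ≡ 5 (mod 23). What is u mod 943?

212

41⁻¹ mod 23: 41×9 ≡ 1 (mod 23), so 41⁻¹ ≡ 9.
u = 7 + 41×((5 − 7)×9 mod 23) = 7 + 41×5 = 212.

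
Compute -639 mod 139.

-639 = -5·139 + 56, so -639 ≡ 56 (mod 139).

56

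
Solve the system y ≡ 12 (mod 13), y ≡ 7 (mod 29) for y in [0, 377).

13⁻¹ mod 29: 13*9 ≡ 1 (mod 29), so 13⁻¹ ≡ 9.
y = 12 + 13*((7 − 12)*9 mod 29) = 12 + 13*13 = 181.

181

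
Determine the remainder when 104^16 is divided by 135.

Using repeated squaring:
104^1 ≡ 104 (mod 135)
104^2 ≡ 104^2 = 10816 ≡ 16 (mod 135)
104^4 ≡ 16^2 = 256 ≡ 121 (mod 135)
104^8 ≡ 121^2 = 14641 ≡ 61 (mod 135)
104^16 ≡ 61^2 = 3721 ≡ 76 (mod 135)
So 104^16 ≡ 76 (mod 135).

76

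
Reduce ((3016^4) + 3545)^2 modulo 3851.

2189

(3016)^4 ≡ 2977 (mod 3851)
2977 + 3545 = 6522 ≡ 2671 (mod 3851)
(2671)^2 ≡ 2189 (mod 3851)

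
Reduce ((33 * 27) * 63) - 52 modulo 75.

33 * 27 = 891 ≡ 66 (mod 75)
66 * 63 = 4158 ≡ 33 (mod 75)
33 - 52 = -19 ≡ 56 (mod 75)

56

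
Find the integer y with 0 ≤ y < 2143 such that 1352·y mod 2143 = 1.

382

Run the extended Euclidean algorithm:
2143 = 1×1352 + 791
1352 = 1×791 + 561
791 = 1×561 + 230
561 = 2×230 + 101
230 = 2×101 + 28
101 = 3×28 + 17
28 = 1×17 + 11
17 = 1×11 + 6
11 = 1×6 + 5
6 = 1×5 + 1
5 = 5×1 + 0
gcd(1352, 2143) = 1, so the inverse exists.
Back-substitute for 1:
1 = 1×6 − 1×5
  = −1×11 + 2×6
  = 2×17 − 3×11
  = −3×28 + 5×17
  = 5×101 − 18×28
  = −18×230 + 41×101
  = 41×561 − 100×230
  = −100×791 + 141×561
  = 141×1352 − 241×791
  = −241×2143 + 382×1352
So 1352⁻¹ ≡ 382 (mod 2143).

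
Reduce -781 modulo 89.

20

-781 = -9*89 + 20, so -781 ≡ 20 (mod 89).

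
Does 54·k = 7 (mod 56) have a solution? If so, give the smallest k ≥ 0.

gcd(54, 56) = 2, and 2 does not divide 7.
So the congruence has no solution.

no solution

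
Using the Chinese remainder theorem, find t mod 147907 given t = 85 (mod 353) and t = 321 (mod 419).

353⁻¹ mod 419: 353×146 ≡ 1 (mod 419), so 353⁻¹ ≡ 146.
t = 85 + 353×((321 − 85)×146 mod 419) = 85 + 353×98 = 34679.
Check: 34679 mod 353 = 85, 34679 mod 419 = 321. ✓

34679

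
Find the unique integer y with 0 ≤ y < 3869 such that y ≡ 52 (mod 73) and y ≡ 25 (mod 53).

73⁻¹ mod 53: 73*8 ≡ 1 (mod 53), so 73⁻¹ ≡ 8.
y = 52 + 73*((25 − 52)*8 mod 53) = 52 + 73*49 = 3629.

3629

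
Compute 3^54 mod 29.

13

Using repeated squaring:
54 in binary is 110110, i.e. 54 = 32 + 16 + 4 + 2.
3^1 ≡ 3 (mod 29)
3^2 ≡ 3^2 = 9 (mod 29)
3^4 ≡ 9^2 = 81 ≡ 23 (mod 29)
3^8 ≡ 23^2 = 529 ≡ 7 (mod 29)
3^16 ≡ 7^2 = 49 ≡ 20 (mod 29)
3^32 ≡ 20^2 = 400 ≡ 23 (mod 29)
3^54 = 3^32 · 3^16 · 3^4 · 3^2 ≡ 23 · 20 · 23 · 9 (mod 29).
Accumulate the product:
23 · 20 = 460 ≡ 25
25 · 23 = 575 ≡ 24
24 · 9 = 216 ≡ 13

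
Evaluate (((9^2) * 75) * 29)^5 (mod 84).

(9)^2 ≡ 81 (mod 84)
81 * 75 = 6075 ≡ 27 (mod 84)
27 * 29 = 783 ≡ 27 (mod 84)
(27)^5 ≡ 27 (mod 84)

27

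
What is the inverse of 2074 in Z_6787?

4853

By the extended Euclidean algorithm:
6787 = 3·2074 + 565
2074 = 3·565 + 379
565 = 1·379 + 186
379 = 2·186 + 7
186 = 26·7 + 4
7 = 1·4 + 3
4 = 1·3 + 1
3 = 3·1 + 0
gcd(2074, 6787) = 1, so the inverse exists.
Back-substitute for 1:
1 = 1·4 − 1·3
  = −1·7 + 2·4
  = 2·186 − 53·7
  = −53·379 + 108·186
  = 108·565 − 161·379
  = −161·2074 + 591·565
  = 591·6787 − 1934·2074
So 2074⁻¹ ≡ −1934 ≡ 4853 (mod 6787).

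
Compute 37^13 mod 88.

53

13 in binary is 1101, i.e. 13 = 8 + 4 + 1.
37^1 ≡ 37 (mod 88)
37^2 ≡ 37^2 = 1369 ≡ 49 (mod 88)
37^4 ≡ 49^2 = 2401 ≡ 25 (mod 88)
37^8 ≡ 25^2 = 625 ≡ 9 (mod 88)
37^13 = 37^8 × 37^4 × 37^1 ≡ 9 × 25 × 37 (mod 88).
Accumulate the product:
9 × 25 = 225 ≡ 49
49 × 37 = 1813 ≡ 53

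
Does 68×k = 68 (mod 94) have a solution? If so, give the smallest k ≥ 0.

1

gcd(68, 94) = 2, and 2 | 68, so solutions exist.
Divide through by 2: 34×k = 34 (mod 47).
34⁻¹ ≡ 18 (mod 47).
k ≡ 18×34 ≡ 1 (mod 47).
The smallest non-negative solution is k = 1.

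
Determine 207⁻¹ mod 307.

132

Run the extended Euclidean algorithm:
307 = 1·207 + 100
207 = 2·100 + 7
100 = 14·7 + 2
7 = 3·2 + 1
2 = 2·1 + 0
gcd(207, 307) = 1, so the inverse exists.
Back-substitute for 1:
1 = 1·7 − 3·2
  = −3·100 + 43·7
  = 43·207 − 89·100
  = −89·307 + 132·207
So 207⁻¹ ≡ 132 (mod 307).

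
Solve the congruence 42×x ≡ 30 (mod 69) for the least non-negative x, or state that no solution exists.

gcd(42, 69) = 3, and 3 | 30, so solutions exist.
Divide through by 3: 14×x ≡ 10 mod 23.
14⁻¹ ≡ 5 (mod 23).
x ≡ 5×10 ≡ 4 (mod 23).
The smallest non-negative solution is x = 4.

4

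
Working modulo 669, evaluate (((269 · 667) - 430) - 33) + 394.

269 · 667 = 179423 ≡ 131 (mod 669)
131 - 430 = -299 ≡ 370 (mod 669)
370 - 33 = 337
337 + 394 = 731 ≡ 62 (mod 669)

62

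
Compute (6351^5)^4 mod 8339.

6201

(6351)^5 ≡ 2355 (mod 8339)
(2355)^4 ≡ 6201 (mod 8339)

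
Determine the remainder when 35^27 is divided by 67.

Compute successive squares:
27 in binary is 11011, i.e. 27 = 16 + 8 + 2 + 1.
35^1 ≡ 35 (mod 67)
35^2 ≡ 35^2 = 1225 ≡ 19 (mod 67)
35^4 ≡ 19^2 = 361 ≡ 26 (mod 67)
35^8 ≡ 26^2 = 676 ≡ 6 (mod 67)
35^16 ≡ 6^2 = 36 (mod 67)
35^27 = 35^16 * 35^8 * 35^2 * 35^1 ≡ 36 * 6 * 19 * 35 (mod 67).
Accumulate the product:
36 * 6 = 216 ≡ 15
15 * 19 = 285 ≡ 17
17 * 35 = 595 ≡ 59

59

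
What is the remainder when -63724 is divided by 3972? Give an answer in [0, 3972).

-63724 = -17·3972 + 3800, so -63724 ≡ 3800 (mod 3972).

3800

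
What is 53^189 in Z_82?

Using repeated squaring:
189 in binary is 10111101, i.e. 189 = 128 + 32 + 16 + 8 + 4 + 1.
53^1 ≡ 53 (mod 82)
53^2 ≡ 53^2 = 2809 ≡ 21 (mod 82)
53^4 ≡ 21^2 = 441 ≡ 31 (mod 82)
53^8 ≡ 31^2 = 961 ≡ 59 (mod 82)
53^16 ≡ 59^2 = 3481 ≡ 37 (mod 82)
53^32 ≡ 37^2 = 1369 ≡ 57 (mod 82)
53^64 ≡ 57^2 = 3249 ≡ 51 (mod 82)
53^128 ≡ 51^2 = 2601 ≡ 59 (mod 82)
53^189 = 53^128 × 53^32 × 53^16 × 53^8 × 53^4 × 53^1 ≡ 59 × 57 × 37 × 59 × 31 × 53 (mod 82).
Accumulate the product:
59 × 57 = 3363 ≡ 1
1 × 37 = 37
37 × 59 = 2183 ≡ 51
51 × 31 = 1581 ≡ 23
23 × 53 = 1219 ≡ 71

71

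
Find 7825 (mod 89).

7825 = 87×89 + 82, so 7825 ≡ 82 (mod 89).

82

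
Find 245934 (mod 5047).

245934 = 48·5047 + 3678, so 245934 ≡ 3678 (mod 5047).

3678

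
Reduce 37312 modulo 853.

37312 = 43×853 + 633, so 37312 ≡ 633 (mod 853).

633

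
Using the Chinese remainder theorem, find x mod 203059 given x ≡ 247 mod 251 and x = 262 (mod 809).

47184

251⁻¹ mod 809: 251*390 ≡ 1 (mod 809), so 251⁻¹ ≡ 390.
x = 247 + 251*((262 − 247)*390 mod 809) = 247 + 251*187 = 47184.
Check: 47184 mod 251 = 247, 47184 mod 809 = 262. ✓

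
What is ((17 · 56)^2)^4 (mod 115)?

17 · 56 = 952 ≡ 32 (mod 115)
(32)^2 ≡ 104 (mod 115)
(104)^4 ≡ 36 (mod 115)

36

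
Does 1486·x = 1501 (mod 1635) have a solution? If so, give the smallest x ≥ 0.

1186

gcd(1486, 1635) = 1, so a unique solution mod 1635 exists.
1486⁻¹ ≡ 406 (mod 1635).
x ≡ 406·1501 ≡ 1186 (mod 1635).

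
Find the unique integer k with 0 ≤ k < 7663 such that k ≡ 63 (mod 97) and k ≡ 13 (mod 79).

645

97⁻¹ mod 79: 97×22 ≡ 1 (mod 79), so 97⁻¹ ≡ 22.
k = 63 + 97×((13 − 63)×22 mod 79) = 63 + 97×6 = 645.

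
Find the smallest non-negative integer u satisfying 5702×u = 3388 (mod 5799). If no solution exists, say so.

3851

gcd(5702, 5799) = 1, so a unique solution mod 5799 exists.
5702⁻¹ ≡ 3587 (mod 5799).
u ≡ 3587×3388 ≡ 3851 (mod 5799).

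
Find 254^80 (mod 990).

166

254^1 ≡ 254 (mod 990)
254^2 ≡ 254^2 = 64516 ≡ 166 (mod 990)
254^4 ≡ 166^2 = 27556 ≡ 826 (mod 990)
254^8 ≡ 826^2 = 682276 ≡ 166 (mod 990)
254^16 ≡ 166^2 = 27556 ≡ 826 (mod 990)
254^32 ≡ 826^2 = 682276 ≡ 166 (mod 990)
254^64 ≡ 166^2 = 27556 ≡ 826 (mod 990)
254^80 = 254^64 × 254^16 ≡ 826 × 826 (mod 990).
826 × 826 = 682276 ≡ 166 (mod 990).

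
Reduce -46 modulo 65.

19

-46 = -1*65 + 19, so -46 ≡ 19 (mod 65).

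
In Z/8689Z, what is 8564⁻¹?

5839

Apply the Euclidean algorithm and back-substitute:
8689 = 1*8564 + 125
8564 = 68*125 + 64
125 = 1*64 + 61
64 = 1*61 + 3
61 = 20*3 + 1
3 = 3*1 + 0
gcd(8564, 8689) = 1, so the inverse exists.
Bézout: 1 = 2809*8689 − 2850*8564.
So 8564⁻¹ ≡ −2850 ≡ 5839 (mod 8689).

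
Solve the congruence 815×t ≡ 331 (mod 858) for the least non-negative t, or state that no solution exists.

gcd(815, 858) = 1, so a unique solution mod 858 exists.
815⁻¹ ≡ 419 (mod 858).
t ≡ 419×331 ≡ 551 (mod 858).

551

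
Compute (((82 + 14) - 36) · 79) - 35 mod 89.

77

82 + 14 = 96 ≡ 7 (mod 89)
7 - 36 = -29 ≡ 60 (mod 89)
60 · 79 = 4740 ≡ 23 (mod 89)
23 - 35 = -12 ≡ 77 (mod 89)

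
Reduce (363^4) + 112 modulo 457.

214

(363)^4 ≡ 102 (mod 457)
102 + 112 = 214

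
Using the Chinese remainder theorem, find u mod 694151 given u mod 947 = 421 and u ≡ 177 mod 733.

947⁻¹ mod 733: 947·298 ≡ 1 (mod 733), so 947⁻¹ ≡ 298.
u = 421 + 947·((177 − 421)·298 mod 733) = 421 + 947·588 = 557257.
Check: 557257 mod 947 = 421, 557257 mod 733 = 177. ✓

557257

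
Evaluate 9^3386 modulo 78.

3

9^1 ≡ 9 (mod 78)
9^2 ≡ 9^2 = 81 ≡ 3 (mod 78)
9^4 ≡ 3^2 = 9 (mod 78)
9^8 ≡ 9^2 = 81 ≡ 3 (mod 78)
9^16 ≡ 3^2 = 9 (mod 78)
9^32 ≡ 9^2 = 81 ≡ 3 (mod 78)
9^64 ≡ 3^2 = 9 (mod 78)
9^128 ≡ 9^2 = 81 ≡ 3 (mod 78)
9^256 ≡ 3^2 = 9 (mod 78)
9^512 ≡ 9^2 = 81 ≡ 3 (mod 78)
9^1024 ≡ 3^2 = 9 (mod 78)
9^2048 ≡ 9^2 = 81 ≡ 3 (mod 78)
9^3386 = 9^2048 * 9^1024 * 9^256 * 9^32 * 9^16 * 9^8 * 9^2 ≡ 3 * 9 * 9 * 3 * 9 * 3 * 3 (mod 78).
Accumulate the product:
3 * 9 = 27
27 * 9 = 243 ≡ 9
9 * 3 = 27
27 * 9 = 243 ≡ 9
9 * 3 = 27
27 * 3 = 81 ≡ 3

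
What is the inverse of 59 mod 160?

By the extended Euclidean algorithm:
160 = 2·59 + 42
59 = 1·42 + 17
42 = 2·17 + 8
17 = 2·8 + 1
8 = 8·1 + 0
gcd(59, 160) = 1, so the inverse exists.
Bézout: 1 = −7·160 + 19·59.
So 59⁻¹ ≡ 19 (mod 160).

19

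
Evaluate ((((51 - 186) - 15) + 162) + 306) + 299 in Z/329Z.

288

51 - 186 = -135 ≡ 194 (mod 329)
194 - 15 = 179
179 + 162 = 341 ≡ 12 (mod 329)
12 + 306 = 318
318 + 299 = 617 ≡ 288 (mod 329)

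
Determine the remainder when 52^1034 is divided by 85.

By square-and-multiply:
1034 in binary is 10000001010, i.e. 1034 = 1024 + 8 + 2.
52^1 ≡ 52 (mod 85)
52^2 ≡ 52^2 = 2704 ≡ 69 (mod 85)
52^4 ≡ 69^2 = 4761 ≡ 1 (mod 85)
52^8 ≡ 1^2 = 1 (mod 85)
52^16 ≡ 1^2 = 1 (mod 85)
52^32 ≡ 1^2 = 1 (mod 85)
52^64 ≡ 1^2 = 1 (mod 85)
52^128 ≡ 1^2 = 1 (mod 85)
52^256 ≡ 1^2 = 1 (mod 85)
52^512 ≡ 1^2 = 1 (mod 85)
52^1024 ≡ 1^2 = 1 (mod 85)
52^1034 = 52^1024 · 52^8 · 52^2 ≡ 1 · 1 · 69 (mod 85).
Accumulate the product:
1 · 1 = 1
1 · 69 = 69

69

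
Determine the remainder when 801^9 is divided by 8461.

9 in binary is 1001, i.e. 9 = 8 + 1.
801^1 ≡ 801 (mod 8461)
801^2 ≡ 801^2 = 641601 ≡ 7026 (mod 8461)
801^4 ≡ 7026^2 = 49364676 ≡ 3202 (mod 8461)
801^8 ≡ 3202^2 = 10252804 ≡ 6533 (mod 8461)
801^9 = 801^8 × 801^1 ≡ 6533 × 801 (mod 8461).
6533 × 801 = 5232933 ≡ 4035 (mod 8461).

4035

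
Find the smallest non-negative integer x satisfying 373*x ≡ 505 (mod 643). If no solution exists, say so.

272

gcd(373, 643) = 1, so a unique solution mod 643 exists.
373⁻¹ ≡ 231 (mod 643).
x ≡ 231*505 ≡ 272 (mod 643).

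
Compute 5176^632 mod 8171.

7867

Using repeated squaring:
632 in binary is 1001111000, i.e. 632 = 512 + 64 + 32 + 16 + 8.
5176^1 ≡ 5176 (mod 8171)
5176^2 ≡ 5176^2 = 26790976 ≡ 6438 (mod 8171)
5176^4 ≡ 6438^2 = 41447844 ≡ 4532 (mod 8171)
5176^8 ≡ 4532^2 = 20539024 ≡ 5301 (mod 8171)
5176^16 ≡ 5301^2 = 28100601 ≡ 532 (mod 8171)
5176^32 ≡ 532^2 = 283024 ≡ 5210 (mod 8171)
5176^64 ≡ 5210^2 = 27144100 ≡ 38 (mod 8171)
5176^128 ≡ 38^2 = 1444 (mod 8171)
5176^256 ≡ 1444^2 = 2085136 ≡ 1531 (mod 8171)
5176^512 ≡ 1531^2 = 2343961 ≡ 7055 (mod 8171)
5176^632 = 5176^512 × 5176^64 × 5176^32 × 5176^16 × 5176^8 ≡ 7055 × 38 × 5210 × 532 × 5301 (mod 8171).
Accumulate the product:
7055 × 38 = 268090 ≡ 6618
6618 × 5210 = 34479780 ≡ 6331
6331 × 532 = 3368092 ≡ 1640
1640 × 5301 = 8693640 ≡ 7867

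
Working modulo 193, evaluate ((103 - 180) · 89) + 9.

104

103 - 180 = -77 ≡ 116 (mod 193)
116 · 89 = 10324 ≡ 95 (mod 193)
95 + 9 = 104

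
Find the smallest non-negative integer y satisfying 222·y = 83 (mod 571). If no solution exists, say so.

219

gcd(222, 571) = 1, so a unique solution mod 571 exists.
222⁻¹ ≡ 553 (mod 571).
y ≡ 553·83 ≡ 219 (mod 571).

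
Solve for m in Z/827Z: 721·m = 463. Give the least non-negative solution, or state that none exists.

690

gcd(721, 827) = 1, so a unique solution mod 827 exists.
721⁻¹ ≡ 39 (mod 827).
m ≡ 39·463 ≡ 690 (mod 827).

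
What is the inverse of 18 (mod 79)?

22

Run the extended Euclidean algorithm:
79 = 4*18 + 7
18 = 2*7 + 4
7 = 1*4 + 3
4 = 1*3 + 1
3 = 3*1 + 0
gcd(18, 79) = 1, so the inverse exists.
Bézout: 1 = −5*79 + 22*18.
So 18⁻¹ ≡ 22 (mod 79).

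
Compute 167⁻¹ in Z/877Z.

856

Apply the Euclidean algorithm and back-substitute:
877 = 5·167 + 42
167 = 3·42 + 41
42 = 1·41 + 1
41 = 41·1 + 0
gcd(167, 877) = 1, so the inverse exists.
Bézout: 1 = 4·877 − 21·167.
So 167⁻¹ ≡ −21 ≡ 856 (mod 877).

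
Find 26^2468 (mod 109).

78

2468 in binary is 100110100100, i.e. 2468 = 2048 + 256 + 128 + 32 + 4.
26^1 ≡ 26 (mod 109)
26^2 ≡ 26^2 = 676 ≡ 22 (mod 109)
26^4 ≡ 22^2 = 484 ≡ 48 (mod 109)
26^8 ≡ 48^2 = 2304 ≡ 15 (mod 109)
26^16 ≡ 15^2 = 225 ≡ 7 (mod 109)
26^32 ≡ 7^2 = 49 (mod 109)
26^64 ≡ 49^2 = 2401 ≡ 3 (mod 109)
26^128 ≡ 3^2 = 9 (mod 109)
26^256 ≡ 9^2 = 81 (mod 109)
26^512 ≡ 81^2 = 6561 ≡ 21 (mod 109)
26^1024 ≡ 21^2 = 441 ≡ 5 (mod 109)
26^2048 ≡ 5^2 = 25 (mod 109)
26^2468 = 26^2048 · 26^256 · 26^128 · 26^32 · 26^4 ≡ 25 · 81 · 9 · 49 · 48 (mod 109).
Accumulate the product:
25 · 81 = 2025 ≡ 63
63 · 9 = 567 ≡ 22
22 · 49 = 1078 ≡ 97
97 · 48 = 4656 ≡ 78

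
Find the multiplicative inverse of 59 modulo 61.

30

Apply the Euclidean algorithm and back-substitute:
61 = 1*59 + 2
59 = 29*2 + 1
2 = 2*1 + 0
gcd(59, 61) = 1, so the inverse exists.
Back-substitute for 1:
1 = 1*59 − 29*2
  = −29*61 + 30*59
So 59⁻¹ ≡ 30 (mod 61).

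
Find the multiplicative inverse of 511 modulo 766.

Run the extended Euclidean algorithm:
766 = 1*511 + 255
511 = 2*255 + 1
255 = 255*1 + 0
gcd(511, 766) = 1, so the inverse exists.
Back-substitute for 1:
1 = 1*511 − 2*255
  = −2*766 + 3*511
So 511⁻¹ ≡ 3 (mod 766).

3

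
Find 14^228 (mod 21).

7

By square-and-multiply:
228 in binary is 11100100, i.e. 228 = 128 + 64 + 32 + 4.
14^1 ≡ 14 (mod 21)
14^2 ≡ 14^2 = 196 ≡ 7 (mod 21)
14^4 ≡ 7^2 = 49 ≡ 7 (mod 21)
14^8 ≡ 7^2 = 49 ≡ 7 (mod 21)
14^16 ≡ 7^2 = 49 ≡ 7 (mod 21)
14^32 ≡ 7^2 = 49 ≡ 7 (mod 21)
14^64 ≡ 7^2 = 49 ≡ 7 (mod 21)
14^128 ≡ 7^2 = 49 ≡ 7 (mod 21)
14^228 = 14^128 · 14^64 · 14^32 · 14^4 ≡ 7 · 7 · 7 · 7 (mod 21).
Accumulate the product:
7 · 7 = 49 ≡ 7
7 · 7 = 49 ≡ 7
7 · 7 = 49 ≡ 7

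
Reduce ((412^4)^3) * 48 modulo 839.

95

(412)^4 ≡ 280 (mod 839)
(280)^3 ≡ 404 (mod 839)
404 * 48 = 19392 ≡ 95 (mod 839)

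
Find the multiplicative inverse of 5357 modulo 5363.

Apply the Euclidean algorithm and back-substitute:
5363 = 1×5357 + 6
5357 = 892×6 + 5
6 = 1×5 + 1
5 = 5×1 + 0
gcd(5357, 5363) = 1, so the inverse exists.
Bézout: 1 = 893×5363 − 894×5357.
So 5357⁻¹ ≡ −894 ≡ 4469 (mod 5363).

4469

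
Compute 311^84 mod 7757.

3431

311^1 ≡ 311 (mod 7757)
311^2 ≡ 311^2 = 96721 ≡ 3637 (mod 7757)
311^4 ≡ 3637^2 = 13227769 ≡ 2084 (mod 7757)
311^8 ≡ 2084^2 = 4343056 ≡ 6893 (mod 7757)
311^16 ≡ 6893^2 = 47513449 ≡ 1824 (mod 7757)
311^32 ≡ 1824^2 = 3326976 ≡ 6980 (mod 7757)
311^64 ≡ 6980^2 = 48720400 ≡ 6440 (mod 7757)
311^84 = 311^64 * 311^16 * 311^4 ≡ 6440 * 1824 * 2084 (mod 7757).
Accumulate the product:
6440 * 1824 = 11746560 ≡ 2462
2462 * 2084 = 5130808 ≡ 3431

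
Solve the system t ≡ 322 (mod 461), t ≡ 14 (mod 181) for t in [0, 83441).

461⁻¹ mod 181: 461·64 ≡ 1 (mod 181), so 461⁻¹ ≡ 64.
t = 322 + 461·((14 − 322)·64 mod 181) = 322 + 461·17 = 8159.
Check: 8159 mod 461 = 322, 8159 mod 181 = 14. ✓

8159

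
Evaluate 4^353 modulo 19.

16

By square-and-multiply:
353 in binary is 101100001, i.e. 353 = 256 + 64 + 32 + 1.
4^1 ≡ 4 (mod 19)
4^2 ≡ 4^2 = 16 (mod 19)
4^4 ≡ 16^2 = 256 ≡ 9 (mod 19)
4^8 ≡ 9^2 = 81 ≡ 5 (mod 19)
4^16 ≡ 5^2 = 25 ≡ 6 (mod 19)
4^32 ≡ 6^2 = 36 ≡ 17 (mod 19)
4^64 ≡ 17^2 = 289 ≡ 4 (mod 19)
4^128 ≡ 4^2 = 16 (mod 19)
4^256 ≡ 16^2 = 256 ≡ 9 (mod 19)
4^353 = 4^256 × 4^64 × 4^32 × 4^1 ≡ 9 × 4 × 17 × 4 (mod 19).
Accumulate the product:
9 × 4 = 36 ≡ 17
17 × 17 = 289 ≡ 4
4 × 4 = 16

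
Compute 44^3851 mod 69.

44^1 ≡ 44 (mod 69)
44^2 ≡ 44^2 = 1936 ≡ 4 (mod 69)
44^4 ≡ 4^2 = 16 (mod 69)
44^8 ≡ 16^2 = 256 ≡ 49 (mod 69)
44^16 ≡ 49^2 = 2401 ≡ 55 (mod 69)
44^32 ≡ 55^2 = 3025 ≡ 58 (mod 69)
44^64 ≡ 58^2 = 3364 ≡ 52 (mod 69)
44^128 ≡ 52^2 = 2704 ≡ 13 (mod 69)
44^256 ≡ 13^2 = 169 ≡ 31 (mod 69)
44^512 ≡ 31^2 = 961 ≡ 64 (mod 69)
44^1024 ≡ 64^2 = 4096 ≡ 25 (mod 69)
44^2048 ≡ 25^2 = 625 ≡ 4 (mod 69)
44^3851 = 44^2048 · 44^1024 · 44^512 · 44^256 · 44^8 · 44^2 · 44^1 ≡ 4 · 25 · 64 · 31 · 49 · 4 · 44 (mod 69).
Accumulate the product:
4 · 25 = 100 ≡ 31
31 · 64 = 1984 ≡ 52
52 · 31 = 1612 ≡ 25
25 · 49 = 1225 ≡ 52
52 · 4 = 208 ≡ 1
1 · 44 = 44

44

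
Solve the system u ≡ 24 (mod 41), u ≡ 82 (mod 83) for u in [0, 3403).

41⁻¹ mod 83: 41×81 ≡ 1 (mod 83), so 41⁻¹ ≡ 81.
u = 24 + 41×((82 − 24)×81 mod 83) = 24 + 41×50 = 2074.
Check: 2074 mod 41 = 24, 2074 mod 83 = 82. ✓

2074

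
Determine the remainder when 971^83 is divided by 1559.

By square-and-multiply:
83 in binary is 1010011, i.e. 83 = 64 + 16 + 2 + 1.
971^1 ≡ 971 (mod 1559)
971^2 ≡ 971^2 = 942841 ≡ 1205 (mod 1559)
971^4 ≡ 1205^2 = 1452025 ≡ 596 (mod 1559)
971^8 ≡ 596^2 = 355216 ≡ 1323 (mod 1559)
971^16 ≡ 1323^2 = 1750329 ≡ 1131 (mod 1559)
971^32 ≡ 1131^2 = 1279161 ≡ 781 (mod 1559)
971^64 ≡ 781^2 = 609961 ≡ 392 (mod 1559)
971^83 = 971^64 × 971^16 × 971^2 × 971^1 ≡ 392 × 1131 × 1205 × 971 (mod 1559).
Accumulate the product:
392 × 1131 = 443352 ≡ 596
596 × 1205 = 718180 ≡ 1040
1040 × 971 = 1009840 ≡ 1167

1167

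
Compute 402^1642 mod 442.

66

Compute successive squares:
1642 in binary is 11001101010, i.e. 1642 = 1024 + 512 + 64 + 32 + 8 + 2.
402^1 ≡ 402 (mod 442)
402^2 ≡ 402^2 = 161604 ≡ 274 (mod 442)
402^4 ≡ 274^2 = 75076 ≡ 378 (mod 442)
402^8 ≡ 378^2 = 142884 ≡ 118 (mod 442)
402^16 ≡ 118^2 = 13924 ≡ 222 (mod 442)
402^32 ≡ 222^2 = 49284 ≡ 222 (mod 442)
402^64 ≡ 222^2 = 49284 ≡ 222 (mod 442)
402^128 ≡ 222^2 = 49284 ≡ 222 (mod 442)
402^256 ≡ 222^2 = 49284 ≡ 222 (mod 442)
402^512 ≡ 222^2 = 49284 ≡ 222 (mod 442)
402^1024 ≡ 222^2 = 49284 ≡ 222 (mod 442)
402^1642 = 402^1024 * 402^512 * 402^64 * 402^32 * 402^8 * 402^2 ≡ 222 * 222 * 222 * 222 * 118 * 274 (mod 442).
Accumulate the product:
222 * 222 = 49284 ≡ 222
222 * 222 = 49284 ≡ 222
222 * 222 = 49284 ≡ 222
222 * 118 = 26196 ≡ 118
118 * 274 = 32332 ≡ 66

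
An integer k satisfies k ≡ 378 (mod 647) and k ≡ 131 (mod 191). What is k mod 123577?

647⁻¹ mod 191: 647*111 ≡ 1 (mod 191), so 647⁻¹ ≡ 111.
k = 378 + 647*((131 − 378)*111 mod 191) = 378 + 647*87 = 56667.

56667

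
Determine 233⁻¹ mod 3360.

Apply the Euclidean algorithm and back-substitute:
3360 = 14·233 + 98
233 = 2·98 + 37
98 = 2·37 + 24
37 = 1·24 + 13
24 = 1·13 + 11
13 = 1·11 + 2
11 = 5·2 + 1
2 = 2·1 + 0
gcd(233, 3360) = 1, so the inverse exists.
Bézout: 1 = 107·3360 − 1543·233.
So 233⁻¹ ≡ −1543 ≡ 1817 (mod 3360).

1817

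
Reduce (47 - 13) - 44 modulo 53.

43

47 - 13 = 34
34 - 44 = -10 ≡ 43 (mod 53)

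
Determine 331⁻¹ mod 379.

150

Apply the Euclidean algorithm and back-substitute:
379 = 1×331 + 48
331 = 6×48 + 43
48 = 1×43 + 5
43 = 8×5 + 3
5 = 1×3 + 2
3 = 1×2 + 1
2 = 2×1 + 0
gcd(331, 379) = 1, so the inverse exists.
Bézout: 1 = −131×379 + 150×331.
So 331⁻¹ ≡ 150 (mod 379).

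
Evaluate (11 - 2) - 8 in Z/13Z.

11 - 2 = 9
9 - 8 = 1

1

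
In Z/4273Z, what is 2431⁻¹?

1937

4273 = 1*2431 + 1842
2431 = 1*1842 + 589
1842 = 3*589 + 75
589 = 7*75 + 64
75 = 1*64 + 11
64 = 5*11 + 9
11 = 1*9 + 2
9 = 4*2 + 1
2 = 2*1 + 0
gcd(2431, 4273) = 1, so the inverse exists.
Bézout: 1 = −1102*4273 + 1937*2431.
So 2431⁻¹ ≡ 1937 (mod 4273).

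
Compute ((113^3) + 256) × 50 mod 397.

121

(113)^3 ≡ 199 (mod 397)
199 + 256 = 455 ≡ 58 (mod 397)
58 × 50 = 2900 ≡ 121 (mod 397)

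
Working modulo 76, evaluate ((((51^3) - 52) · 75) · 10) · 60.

60

(51)^3 ≡ 31 (mod 76)
31 - 52 = -21 ≡ 55 (mod 76)
55 · 75 = 4125 ≡ 21 (mod 76)
21 · 10 = 210 ≡ 58 (mod 76)
58 · 60 = 3480 ≡ 60 (mod 76)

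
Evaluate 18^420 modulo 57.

39

420 in binary is 110100100, i.e. 420 = 256 + 128 + 32 + 4.
18^1 ≡ 18 (mod 57)
18^2 ≡ 18^2 = 324 ≡ 39 (mod 57)
18^4 ≡ 39^2 = 1521 ≡ 39 (mod 57)
18^8 ≡ 39^2 = 1521 ≡ 39 (mod 57)
18^16 ≡ 39^2 = 1521 ≡ 39 (mod 57)
18^32 ≡ 39^2 = 1521 ≡ 39 (mod 57)
18^64 ≡ 39^2 = 1521 ≡ 39 (mod 57)
18^128 ≡ 39^2 = 1521 ≡ 39 (mod 57)
18^256 ≡ 39^2 = 1521 ≡ 39 (mod 57)
18^420 = 18^256 × 18^128 × 18^32 × 18^4 ≡ 39 × 39 × 39 × 39 (mod 57).
Accumulate the product:
39 × 39 = 1521 ≡ 39
39 × 39 = 1521 ≡ 39
39 × 39 = 1521 ≡ 39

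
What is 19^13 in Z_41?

15

By square-and-multiply:
13 in binary is 1101, i.e. 13 = 8 + 4 + 1.
19^1 ≡ 19 (mod 41)
19^2 ≡ 19^2 = 361 ≡ 33 (mod 41)
19^4 ≡ 33^2 = 1089 ≡ 23 (mod 41)
19^8 ≡ 23^2 = 529 ≡ 37 (mod 41)
19^13 = 19^8 · 19^4 · 19^1 ≡ 37 · 23 · 19 (mod 41).
Accumulate the product:
37 · 23 = 851 ≡ 31
31 · 19 = 589 ≡ 15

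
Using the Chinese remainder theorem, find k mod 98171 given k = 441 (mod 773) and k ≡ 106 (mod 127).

66146

773⁻¹ mod 127: 773·104 ≡ 1 (mod 127), so 773⁻¹ ≡ 104.
k = 441 + 773·((106 − 441)·104 mod 127) = 441 + 773·85 = 66146.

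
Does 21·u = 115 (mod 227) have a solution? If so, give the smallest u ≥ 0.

gcd(21, 227) = 1, so a unique solution mod 227 exists.
21⁻¹ ≡ 173 (mod 227).
u ≡ 173·115 ≡ 146 (mod 227).

146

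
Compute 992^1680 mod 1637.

Using repeated squaring:
1680 in binary is 11010010000, i.e. 1680 = 1024 + 512 + 128 + 16.
992^1 ≡ 992 (mod 1637)
992^2 ≡ 992^2 = 984064 ≡ 227 (mod 1637)
992^4 ≡ 227^2 = 51529 ≡ 782 (mod 1637)
992^8 ≡ 782^2 = 611524 ≡ 923 (mod 1637)
992^16 ≡ 923^2 = 851929 ≡ 689 (mod 1637)
992^32 ≡ 689^2 = 474721 ≡ 1628 (mod 1637)
992^64 ≡ 1628^2 = 2650384 ≡ 81 (mod 1637)
992^128 ≡ 81^2 = 6561 ≡ 13 (mod 1637)
992^256 ≡ 13^2 = 169 (mod 1637)
992^512 ≡ 169^2 = 28561 ≡ 732 (mod 1637)
992^1024 ≡ 732^2 = 535824 ≡ 525 (mod 1637)
992^1680 = 992^1024 × 992^512 × 992^128 × 992^16 ≡ 525 × 732 × 13 × 689 (mod 1637).
Accumulate the product:
525 × 732 = 384300 ≡ 1242
1242 × 13 = 16146 ≡ 1413
1413 × 689 = 973557 ≡ 1179

1179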